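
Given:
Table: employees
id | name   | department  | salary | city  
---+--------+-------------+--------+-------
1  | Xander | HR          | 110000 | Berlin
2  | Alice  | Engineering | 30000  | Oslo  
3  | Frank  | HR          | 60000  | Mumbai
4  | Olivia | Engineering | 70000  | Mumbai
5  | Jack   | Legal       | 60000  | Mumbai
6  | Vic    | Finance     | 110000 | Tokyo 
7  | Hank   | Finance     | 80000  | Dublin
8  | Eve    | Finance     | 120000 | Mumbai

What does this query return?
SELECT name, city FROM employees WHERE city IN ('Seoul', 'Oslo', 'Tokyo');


Filtering: city IN ('Seoul', 'Oslo', 'Tokyo')
Matching: 2 rows

2 rows:
Alice, Oslo
Vic, Tokyo


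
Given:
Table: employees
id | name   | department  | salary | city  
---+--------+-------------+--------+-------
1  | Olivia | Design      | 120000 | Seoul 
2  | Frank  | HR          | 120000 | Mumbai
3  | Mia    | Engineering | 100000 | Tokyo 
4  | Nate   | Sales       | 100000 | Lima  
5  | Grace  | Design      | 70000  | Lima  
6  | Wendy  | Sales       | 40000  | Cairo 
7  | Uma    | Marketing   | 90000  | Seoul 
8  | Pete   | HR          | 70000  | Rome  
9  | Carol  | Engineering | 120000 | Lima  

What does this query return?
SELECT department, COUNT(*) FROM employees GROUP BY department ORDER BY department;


Assigning each row to its department group:
  Olivia -> Design
  Frank -> HR
  Mia -> Engineering
  Nate -> Sales
  Grace -> Design
  Wendy -> Sales
  Uma -> Marketing
  Pete -> HR
  Carol -> Engineering


5 groups:
Design, 2
Engineering, 2
HR, 2
Marketing, 1
Sales, 2


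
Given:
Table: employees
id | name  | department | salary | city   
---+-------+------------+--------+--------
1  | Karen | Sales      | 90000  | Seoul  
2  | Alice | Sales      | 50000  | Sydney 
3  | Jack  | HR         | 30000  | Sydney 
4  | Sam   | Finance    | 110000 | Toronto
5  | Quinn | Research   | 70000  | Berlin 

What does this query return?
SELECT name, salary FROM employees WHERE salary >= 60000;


Filtering: salary >= 60000
Matching: 3 rows

3 rows:
Karen, 90000
Sam, 110000
Quinn, 70000


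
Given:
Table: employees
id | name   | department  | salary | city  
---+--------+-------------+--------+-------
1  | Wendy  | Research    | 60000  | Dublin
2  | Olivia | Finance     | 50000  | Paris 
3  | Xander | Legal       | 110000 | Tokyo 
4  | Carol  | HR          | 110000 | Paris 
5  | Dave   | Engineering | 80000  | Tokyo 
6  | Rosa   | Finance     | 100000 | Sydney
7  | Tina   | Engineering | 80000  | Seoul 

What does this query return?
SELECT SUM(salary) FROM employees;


SUM(salary) = 60000 + 50000 + 110000 + 110000 + 80000 + 100000 + 80000 = 590000

590000


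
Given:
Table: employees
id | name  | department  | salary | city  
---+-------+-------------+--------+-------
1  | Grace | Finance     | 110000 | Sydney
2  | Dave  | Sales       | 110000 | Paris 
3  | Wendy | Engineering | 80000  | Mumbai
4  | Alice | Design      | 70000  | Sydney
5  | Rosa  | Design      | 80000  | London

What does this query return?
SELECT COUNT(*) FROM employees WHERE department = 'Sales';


Counting rows where department = 'Sales'
  Dave -> MATCH


1


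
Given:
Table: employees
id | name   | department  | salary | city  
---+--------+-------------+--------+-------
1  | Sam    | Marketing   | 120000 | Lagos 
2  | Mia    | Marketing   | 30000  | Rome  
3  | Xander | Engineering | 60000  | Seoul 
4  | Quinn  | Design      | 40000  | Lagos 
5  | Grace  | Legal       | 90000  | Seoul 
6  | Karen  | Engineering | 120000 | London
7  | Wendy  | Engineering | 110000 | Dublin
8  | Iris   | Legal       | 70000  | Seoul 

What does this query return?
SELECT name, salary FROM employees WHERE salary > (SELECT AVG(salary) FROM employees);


Subquery: AVG(salary) = 80000.0
Filtering: salary > 80000.0
  Sam (120000) -> MATCH
  Grace (90000) -> MATCH
  Karen (120000) -> MATCH
  Wendy (110000) -> MATCH


4 rows:
Sam, 120000
Grace, 90000
Karen, 120000
Wendy, 110000


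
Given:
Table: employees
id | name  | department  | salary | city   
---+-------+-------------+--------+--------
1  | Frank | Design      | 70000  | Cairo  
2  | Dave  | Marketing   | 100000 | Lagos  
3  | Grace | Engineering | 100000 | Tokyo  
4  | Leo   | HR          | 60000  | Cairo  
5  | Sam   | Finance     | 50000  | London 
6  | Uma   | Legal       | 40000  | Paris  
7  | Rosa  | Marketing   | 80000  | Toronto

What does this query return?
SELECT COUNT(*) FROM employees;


COUNT(*) counts all rows

7


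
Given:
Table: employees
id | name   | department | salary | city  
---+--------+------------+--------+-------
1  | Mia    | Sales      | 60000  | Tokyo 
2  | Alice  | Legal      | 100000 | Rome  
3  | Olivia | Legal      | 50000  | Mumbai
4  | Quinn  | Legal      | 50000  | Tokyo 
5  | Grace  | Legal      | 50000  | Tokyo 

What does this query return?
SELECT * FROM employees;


SELECT * returns all 5 rows with all columns

5 rows:
1, Mia, Sales, 60000, Tokyo
2, Alice, Legal, 100000, Rome
3, Olivia, Legal, 50000, Mumbai
4, Quinn, Legal, 50000, Tokyo
5, Grace, Legal, 50000, Tokyo


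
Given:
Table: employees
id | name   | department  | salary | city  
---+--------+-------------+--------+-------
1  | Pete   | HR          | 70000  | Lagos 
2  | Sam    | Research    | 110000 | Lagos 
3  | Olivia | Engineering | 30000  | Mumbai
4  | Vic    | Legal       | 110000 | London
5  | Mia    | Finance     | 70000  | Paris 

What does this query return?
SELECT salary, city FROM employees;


Projecting columns: salary, city

5 rows:
70000, Lagos
110000, Lagos
30000, Mumbai
110000, London
70000, Paris


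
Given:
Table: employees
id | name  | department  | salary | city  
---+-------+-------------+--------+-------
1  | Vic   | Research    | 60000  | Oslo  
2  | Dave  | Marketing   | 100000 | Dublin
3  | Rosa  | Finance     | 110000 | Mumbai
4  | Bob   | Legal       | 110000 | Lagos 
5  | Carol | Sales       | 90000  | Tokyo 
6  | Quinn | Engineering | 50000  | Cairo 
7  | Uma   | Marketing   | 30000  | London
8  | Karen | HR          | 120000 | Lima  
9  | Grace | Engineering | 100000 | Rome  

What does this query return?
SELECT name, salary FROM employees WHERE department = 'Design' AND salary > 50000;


Filtering: department = 'Design' AND salary > 50000
Matching: 0 rows

Empty result set (0 rows)


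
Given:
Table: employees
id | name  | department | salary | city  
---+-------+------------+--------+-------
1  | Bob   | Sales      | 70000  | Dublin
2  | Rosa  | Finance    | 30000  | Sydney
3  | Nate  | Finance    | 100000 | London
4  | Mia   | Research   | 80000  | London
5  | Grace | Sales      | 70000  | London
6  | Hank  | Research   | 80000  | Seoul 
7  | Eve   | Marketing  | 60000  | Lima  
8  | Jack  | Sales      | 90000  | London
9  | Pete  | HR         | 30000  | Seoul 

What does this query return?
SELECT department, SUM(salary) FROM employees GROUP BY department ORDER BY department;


Summing salary within each department:
  Finance: 30000 + 100000 = 130000
  HR: 30000 = 30000
  Marketing: 60000 = 60000
  Research: 80000 + 80000 = 160000
  Sales: 70000 + 70000 + 90000 = 230000


5 groups:
Finance, 130000
HR, 30000
Marketing, 60000
Research, 160000
Sales, 230000


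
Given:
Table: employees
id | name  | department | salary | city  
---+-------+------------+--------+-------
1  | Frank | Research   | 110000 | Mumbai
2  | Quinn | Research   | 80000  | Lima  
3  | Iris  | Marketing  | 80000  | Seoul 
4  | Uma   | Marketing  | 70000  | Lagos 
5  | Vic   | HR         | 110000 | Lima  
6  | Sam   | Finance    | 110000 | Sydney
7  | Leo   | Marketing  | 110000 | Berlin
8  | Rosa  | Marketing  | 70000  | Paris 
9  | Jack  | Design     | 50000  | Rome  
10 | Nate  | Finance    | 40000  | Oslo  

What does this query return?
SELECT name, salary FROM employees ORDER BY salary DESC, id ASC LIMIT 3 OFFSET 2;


Sort by salary DESC (id ASC tiebreak), then skip 2 and take 3
Rows 3 through 5

3 rows:
Sam, 110000
Leo, 110000
Quinn, 80000


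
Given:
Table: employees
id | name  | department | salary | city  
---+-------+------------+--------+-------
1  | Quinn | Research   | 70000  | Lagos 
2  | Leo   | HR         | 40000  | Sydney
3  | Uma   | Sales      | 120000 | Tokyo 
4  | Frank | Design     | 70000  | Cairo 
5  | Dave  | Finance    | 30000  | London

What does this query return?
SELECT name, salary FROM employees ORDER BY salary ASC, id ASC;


Sorting by salary ASC, then id ASC for ties

5 rows:
Dave, 30000
Leo, 40000
Quinn, 70000
Frank, 70000
Uma, 120000


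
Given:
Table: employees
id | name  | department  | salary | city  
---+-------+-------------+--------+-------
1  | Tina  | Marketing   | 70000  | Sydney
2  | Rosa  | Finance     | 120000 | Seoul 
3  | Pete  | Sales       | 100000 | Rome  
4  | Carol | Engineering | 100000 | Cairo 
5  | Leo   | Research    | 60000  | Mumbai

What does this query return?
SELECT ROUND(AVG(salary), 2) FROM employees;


SUM(salary) = 450000
COUNT = 5
ROUND(AVG, 2) = ROUND(450000 / 5, 2) = 90000.0

90000.0


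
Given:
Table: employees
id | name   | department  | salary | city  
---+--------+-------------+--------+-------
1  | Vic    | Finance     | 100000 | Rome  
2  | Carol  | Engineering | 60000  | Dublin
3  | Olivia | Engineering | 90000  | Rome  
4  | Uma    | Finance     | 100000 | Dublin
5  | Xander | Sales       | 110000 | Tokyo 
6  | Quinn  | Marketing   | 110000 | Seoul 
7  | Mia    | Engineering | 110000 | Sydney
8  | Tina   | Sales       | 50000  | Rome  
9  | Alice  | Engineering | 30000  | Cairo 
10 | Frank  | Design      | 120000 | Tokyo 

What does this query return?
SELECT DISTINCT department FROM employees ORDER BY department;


All 'department' values (row order): Finance, Engineering, Engineering, Finance, Sales, Marketing, Engineering, Sales, Engineering, Design
Removing duplicates leaves 5 unique value(s).

5 values:
Design
Engineering
Finance
Marketing
Sales


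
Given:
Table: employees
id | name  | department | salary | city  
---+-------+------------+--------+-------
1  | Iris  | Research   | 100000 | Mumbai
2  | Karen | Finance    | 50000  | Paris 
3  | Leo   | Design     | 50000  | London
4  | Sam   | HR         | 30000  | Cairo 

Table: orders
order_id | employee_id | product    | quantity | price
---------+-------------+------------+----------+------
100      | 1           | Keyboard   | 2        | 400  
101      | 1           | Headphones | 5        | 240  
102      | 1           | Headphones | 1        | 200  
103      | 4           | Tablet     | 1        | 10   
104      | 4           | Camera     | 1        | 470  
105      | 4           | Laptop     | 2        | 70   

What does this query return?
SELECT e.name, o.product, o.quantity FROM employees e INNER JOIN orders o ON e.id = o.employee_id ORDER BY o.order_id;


Joining employees.id = orders.employee_id:
  employee Iris (id=1) -> order Keyboard
  employee Iris (id=1) -> order Headphones
  employee Iris (id=1) -> order Headphones
  employee Sam (id=4) -> order Tablet
  employee Sam (id=4) -> order Camera
  employee Sam (id=4) -> order Laptop


6 rows:
Iris, Keyboard, 2
Iris, Headphones, 5
Iris, Headphones, 1
Sam, Tablet, 1
Sam, Camera, 1
Sam, Laptop, 2


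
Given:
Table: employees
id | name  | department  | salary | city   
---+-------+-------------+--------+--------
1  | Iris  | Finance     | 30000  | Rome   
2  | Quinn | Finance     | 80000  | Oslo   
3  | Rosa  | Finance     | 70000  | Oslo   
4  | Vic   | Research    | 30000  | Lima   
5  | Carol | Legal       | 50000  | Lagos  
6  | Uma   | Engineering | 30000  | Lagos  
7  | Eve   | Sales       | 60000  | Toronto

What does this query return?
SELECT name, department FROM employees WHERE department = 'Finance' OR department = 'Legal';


Filtering: department = 'Finance' OR 'Legal'
Matching: 4 rows

4 rows:
Iris, Finance
Quinn, Finance
Rosa, Finance
Carol, Legal


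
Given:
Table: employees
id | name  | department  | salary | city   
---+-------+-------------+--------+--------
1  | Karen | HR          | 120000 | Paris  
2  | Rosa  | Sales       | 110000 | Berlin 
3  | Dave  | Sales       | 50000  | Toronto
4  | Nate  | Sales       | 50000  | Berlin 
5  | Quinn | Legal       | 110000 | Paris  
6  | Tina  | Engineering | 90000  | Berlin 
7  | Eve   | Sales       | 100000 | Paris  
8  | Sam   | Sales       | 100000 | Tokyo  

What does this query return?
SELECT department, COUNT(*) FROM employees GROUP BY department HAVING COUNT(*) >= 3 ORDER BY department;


Groups with count >= 3:
  Sales: 5 -> PASS
  Engineering: 1 -> filtered out
  HR: 1 -> filtered out
  Legal: 1 -> filtered out


1 groups:
Sales, 5


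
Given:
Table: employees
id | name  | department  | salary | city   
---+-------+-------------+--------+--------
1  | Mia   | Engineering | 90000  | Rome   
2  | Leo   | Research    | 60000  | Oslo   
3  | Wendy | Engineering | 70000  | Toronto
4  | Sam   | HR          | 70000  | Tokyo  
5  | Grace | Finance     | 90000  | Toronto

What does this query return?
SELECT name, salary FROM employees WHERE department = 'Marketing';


Filtering: department = 'Marketing'
Matching rows: 0

Empty result set (0 rows)


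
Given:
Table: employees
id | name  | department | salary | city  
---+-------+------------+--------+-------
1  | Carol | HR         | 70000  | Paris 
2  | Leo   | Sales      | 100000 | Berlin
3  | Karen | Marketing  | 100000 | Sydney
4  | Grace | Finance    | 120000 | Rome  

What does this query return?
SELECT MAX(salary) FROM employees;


Salaries: 70000, 100000, 100000, 120000
MAX = 120000

120000


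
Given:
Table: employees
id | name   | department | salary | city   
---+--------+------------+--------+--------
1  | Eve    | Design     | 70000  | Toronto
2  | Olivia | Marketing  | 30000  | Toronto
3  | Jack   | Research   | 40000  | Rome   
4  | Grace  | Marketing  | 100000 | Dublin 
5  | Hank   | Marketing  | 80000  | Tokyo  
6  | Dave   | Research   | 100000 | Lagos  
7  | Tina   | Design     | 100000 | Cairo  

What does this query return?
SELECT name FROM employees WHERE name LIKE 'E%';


LIKE 'E%' matches names starting with 'E'
Matching: 1

1 rows:
Eve


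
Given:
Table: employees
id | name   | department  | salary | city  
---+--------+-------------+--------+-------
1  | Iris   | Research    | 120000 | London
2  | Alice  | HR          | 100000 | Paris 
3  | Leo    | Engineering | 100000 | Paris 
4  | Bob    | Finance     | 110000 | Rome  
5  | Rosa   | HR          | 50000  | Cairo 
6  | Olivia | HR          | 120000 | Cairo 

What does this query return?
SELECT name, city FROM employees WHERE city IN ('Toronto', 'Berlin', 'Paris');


Filtering: city IN ('Toronto', 'Berlin', 'Paris')
Matching: 2 rows

2 rows:
Alice, Paris
Leo, Paris


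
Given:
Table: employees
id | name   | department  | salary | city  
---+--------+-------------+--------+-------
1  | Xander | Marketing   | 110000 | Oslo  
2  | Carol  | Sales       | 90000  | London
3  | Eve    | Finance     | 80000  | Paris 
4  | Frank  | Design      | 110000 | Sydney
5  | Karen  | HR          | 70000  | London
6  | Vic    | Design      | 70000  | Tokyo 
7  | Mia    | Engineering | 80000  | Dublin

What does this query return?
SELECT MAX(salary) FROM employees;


Salaries: 110000, 90000, 80000, 110000, 70000, 70000, 80000
MAX = 110000

110000


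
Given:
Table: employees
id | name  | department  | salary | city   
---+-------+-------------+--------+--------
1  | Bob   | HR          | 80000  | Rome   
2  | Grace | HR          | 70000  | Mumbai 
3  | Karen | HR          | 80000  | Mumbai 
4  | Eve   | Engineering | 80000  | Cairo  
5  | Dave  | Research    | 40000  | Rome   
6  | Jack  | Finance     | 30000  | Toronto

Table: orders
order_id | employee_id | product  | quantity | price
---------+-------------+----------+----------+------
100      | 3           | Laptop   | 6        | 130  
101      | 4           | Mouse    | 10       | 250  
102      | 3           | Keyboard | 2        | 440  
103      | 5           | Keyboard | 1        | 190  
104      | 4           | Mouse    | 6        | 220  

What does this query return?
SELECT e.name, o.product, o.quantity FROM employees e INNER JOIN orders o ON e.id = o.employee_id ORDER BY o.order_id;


Joining employees.id = orders.employee_id:
  employee Karen (id=3) -> order Laptop
  employee Eve (id=4) -> order Mouse
  employee Karen (id=3) -> order Keyboard
  employee Dave (id=5) -> order Keyboard
  employee Eve (id=4) -> order Mouse


5 rows:
Karen, Laptop, 6
Eve, Mouse, 10
Karen, Keyboard, 2
Dave, Keyboard, 1
Eve, Mouse, 6


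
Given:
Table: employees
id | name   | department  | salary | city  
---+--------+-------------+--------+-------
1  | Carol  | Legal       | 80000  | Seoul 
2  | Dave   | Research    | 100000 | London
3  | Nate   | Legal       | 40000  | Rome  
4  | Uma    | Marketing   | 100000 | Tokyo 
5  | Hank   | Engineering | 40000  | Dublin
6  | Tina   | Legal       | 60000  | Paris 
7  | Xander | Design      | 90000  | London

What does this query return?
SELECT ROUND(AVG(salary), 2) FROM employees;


SUM(salary) = 510000
COUNT = 7
ROUND(AVG, 2) = ROUND(510000 / 7, 2) = 72857.14

72857.14


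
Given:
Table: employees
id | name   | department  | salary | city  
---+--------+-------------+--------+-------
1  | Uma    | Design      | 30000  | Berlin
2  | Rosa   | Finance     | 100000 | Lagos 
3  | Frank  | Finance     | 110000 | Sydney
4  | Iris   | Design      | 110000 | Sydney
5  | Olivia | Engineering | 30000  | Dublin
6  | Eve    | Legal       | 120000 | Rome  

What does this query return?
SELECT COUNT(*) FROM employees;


COUNT(*) counts all rows

6


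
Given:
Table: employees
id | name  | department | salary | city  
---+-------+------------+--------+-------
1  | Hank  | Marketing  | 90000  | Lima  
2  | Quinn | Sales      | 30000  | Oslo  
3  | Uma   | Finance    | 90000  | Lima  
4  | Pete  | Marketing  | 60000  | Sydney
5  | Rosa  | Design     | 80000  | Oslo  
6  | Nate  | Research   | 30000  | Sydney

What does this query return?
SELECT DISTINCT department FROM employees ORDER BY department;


All 'department' values (row order): Marketing, Sales, Finance, Marketing, Design, Research
Removing duplicates leaves 5 unique value(s).

5 values:
Design
Finance
Marketing
Research
Sales


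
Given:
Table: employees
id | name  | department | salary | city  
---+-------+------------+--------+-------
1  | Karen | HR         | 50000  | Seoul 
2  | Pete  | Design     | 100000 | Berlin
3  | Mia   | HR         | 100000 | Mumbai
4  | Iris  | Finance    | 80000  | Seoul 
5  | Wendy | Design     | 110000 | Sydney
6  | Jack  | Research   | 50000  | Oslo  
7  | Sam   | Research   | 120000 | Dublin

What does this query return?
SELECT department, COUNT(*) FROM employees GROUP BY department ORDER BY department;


Assigning each row to its department group:
  Karen -> HR
  Pete -> Design
  Mia -> HR
  Iris -> Finance
  Wendy -> Design
  Jack -> Research
  Sam -> Research


4 groups:
Design, 2
Finance, 1
HR, 2
Research, 2


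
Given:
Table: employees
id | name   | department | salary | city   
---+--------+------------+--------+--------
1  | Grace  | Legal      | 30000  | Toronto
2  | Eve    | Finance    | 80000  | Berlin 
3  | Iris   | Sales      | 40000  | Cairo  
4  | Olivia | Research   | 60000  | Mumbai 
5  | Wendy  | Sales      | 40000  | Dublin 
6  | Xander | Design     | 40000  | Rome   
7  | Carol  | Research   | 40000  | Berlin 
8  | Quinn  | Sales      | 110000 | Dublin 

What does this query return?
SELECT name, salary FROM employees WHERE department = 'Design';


Filtering: department = 'Design'
Matching rows: 1

1 rows:
Xander, 40000


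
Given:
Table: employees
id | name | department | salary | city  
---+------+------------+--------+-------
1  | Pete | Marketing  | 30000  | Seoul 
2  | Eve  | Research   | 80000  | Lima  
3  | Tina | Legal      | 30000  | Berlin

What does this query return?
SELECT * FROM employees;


SELECT * returns all 3 rows with all columns

3 rows:
1, Pete, Marketing, 30000, Seoul
2, Eve, Research, 80000, Lima
3, Tina, Legal, 30000, Berlin


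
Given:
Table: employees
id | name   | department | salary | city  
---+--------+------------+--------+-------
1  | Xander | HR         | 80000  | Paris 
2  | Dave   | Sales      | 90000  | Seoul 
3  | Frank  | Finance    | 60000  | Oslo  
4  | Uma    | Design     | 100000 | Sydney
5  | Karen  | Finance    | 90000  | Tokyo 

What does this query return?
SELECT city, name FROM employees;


Projecting columns: city, name

5 rows:
Paris, Xander
Seoul, Dave
Oslo, Frank
Sydney, Uma
Tokyo, Karen


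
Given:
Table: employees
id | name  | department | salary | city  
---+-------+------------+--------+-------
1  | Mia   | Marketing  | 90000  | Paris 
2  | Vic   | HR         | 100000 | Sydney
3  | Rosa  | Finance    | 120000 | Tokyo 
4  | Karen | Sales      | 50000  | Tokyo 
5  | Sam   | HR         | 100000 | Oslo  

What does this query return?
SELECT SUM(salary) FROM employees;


SUM(salary) = 90000 + 100000 + 120000 + 50000 + 100000 = 460000

460000


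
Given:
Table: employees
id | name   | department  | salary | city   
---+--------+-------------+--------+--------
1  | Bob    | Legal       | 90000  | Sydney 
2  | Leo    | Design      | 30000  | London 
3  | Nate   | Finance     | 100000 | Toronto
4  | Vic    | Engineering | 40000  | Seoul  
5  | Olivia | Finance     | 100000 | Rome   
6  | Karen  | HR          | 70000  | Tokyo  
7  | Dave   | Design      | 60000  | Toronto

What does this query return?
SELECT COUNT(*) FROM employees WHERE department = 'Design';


Counting rows where department = 'Design'
  Leo -> MATCH
  Dave -> MATCH


2


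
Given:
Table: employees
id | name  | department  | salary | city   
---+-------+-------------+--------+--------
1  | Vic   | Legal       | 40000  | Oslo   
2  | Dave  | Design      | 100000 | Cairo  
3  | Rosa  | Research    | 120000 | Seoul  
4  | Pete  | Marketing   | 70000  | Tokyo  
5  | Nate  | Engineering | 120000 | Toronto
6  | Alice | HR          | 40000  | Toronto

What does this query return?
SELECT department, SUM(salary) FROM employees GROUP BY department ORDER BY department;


Summing salary within each department:
  Design: 100000 = 100000
  Engineering: 120000 = 120000
  HR: 40000 = 40000
  Legal: 40000 = 40000
  Marketing: 70000 = 70000
  Research: 120000 = 120000


6 groups:
Design, 100000
Engineering, 120000
HR, 40000
Legal, 40000
Marketing, 70000
Research, 120000


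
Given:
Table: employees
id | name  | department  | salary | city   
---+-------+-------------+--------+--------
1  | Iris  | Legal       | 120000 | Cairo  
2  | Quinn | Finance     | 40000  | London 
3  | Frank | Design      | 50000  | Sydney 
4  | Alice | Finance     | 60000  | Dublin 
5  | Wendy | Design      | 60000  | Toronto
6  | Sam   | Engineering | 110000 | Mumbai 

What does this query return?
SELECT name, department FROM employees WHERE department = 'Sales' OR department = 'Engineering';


Filtering: department = 'Sales' OR 'Engineering'
Matching: 1 rows

1 rows:
Sam, Engineering


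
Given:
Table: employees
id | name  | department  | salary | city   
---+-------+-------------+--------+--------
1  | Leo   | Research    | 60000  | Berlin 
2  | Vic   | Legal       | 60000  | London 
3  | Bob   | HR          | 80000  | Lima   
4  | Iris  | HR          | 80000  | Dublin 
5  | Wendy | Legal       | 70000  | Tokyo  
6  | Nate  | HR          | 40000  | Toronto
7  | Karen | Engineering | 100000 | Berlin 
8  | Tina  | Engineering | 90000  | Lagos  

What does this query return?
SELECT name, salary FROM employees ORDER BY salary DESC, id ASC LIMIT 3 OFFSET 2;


Sort by salary DESC (id ASC tiebreak), then skip 2 and take 3
Rows 3 through 5

3 rows:
Bob, 80000
Iris, 80000
Wendy, 70000


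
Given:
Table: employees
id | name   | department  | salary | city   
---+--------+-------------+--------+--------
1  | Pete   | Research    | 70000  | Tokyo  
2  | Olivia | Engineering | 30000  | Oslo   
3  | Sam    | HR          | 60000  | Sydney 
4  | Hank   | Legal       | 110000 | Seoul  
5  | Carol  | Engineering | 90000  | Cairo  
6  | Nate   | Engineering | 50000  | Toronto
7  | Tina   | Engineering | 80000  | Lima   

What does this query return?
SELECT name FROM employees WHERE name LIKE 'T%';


LIKE 'T%' matches names starting with 'T'
Matching: 1

1 rows:
Tina


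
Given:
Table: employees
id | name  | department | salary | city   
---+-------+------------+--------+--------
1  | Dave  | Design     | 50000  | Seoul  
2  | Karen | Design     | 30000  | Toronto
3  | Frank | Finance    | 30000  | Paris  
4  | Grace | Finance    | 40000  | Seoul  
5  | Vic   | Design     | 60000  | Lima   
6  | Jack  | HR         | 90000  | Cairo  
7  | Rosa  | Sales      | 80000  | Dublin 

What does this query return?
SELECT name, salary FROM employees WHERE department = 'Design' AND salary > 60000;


Filtering: department = 'Design' AND salary > 60000
Matching: 0 rows

Empty result set (0 rows)


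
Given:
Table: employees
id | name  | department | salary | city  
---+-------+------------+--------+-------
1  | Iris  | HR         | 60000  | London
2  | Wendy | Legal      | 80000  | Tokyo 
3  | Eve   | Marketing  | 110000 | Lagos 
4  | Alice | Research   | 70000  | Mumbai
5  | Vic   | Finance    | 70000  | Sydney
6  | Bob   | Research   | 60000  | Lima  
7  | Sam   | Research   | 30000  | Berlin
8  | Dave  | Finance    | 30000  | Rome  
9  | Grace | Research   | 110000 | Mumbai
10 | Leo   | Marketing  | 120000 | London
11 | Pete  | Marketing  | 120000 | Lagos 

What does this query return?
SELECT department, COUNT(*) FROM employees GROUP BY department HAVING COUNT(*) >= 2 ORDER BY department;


Groups with count >= 2:
  Finance: 2 -> PASS
  Marketing: 3 -> PASS
  Research: 4 -> PASS
  HR: 1 -> filtered out
  Legal: 1 -> filtered out


3 groups:
Finance, 2
Marketing, 3
Research, 4


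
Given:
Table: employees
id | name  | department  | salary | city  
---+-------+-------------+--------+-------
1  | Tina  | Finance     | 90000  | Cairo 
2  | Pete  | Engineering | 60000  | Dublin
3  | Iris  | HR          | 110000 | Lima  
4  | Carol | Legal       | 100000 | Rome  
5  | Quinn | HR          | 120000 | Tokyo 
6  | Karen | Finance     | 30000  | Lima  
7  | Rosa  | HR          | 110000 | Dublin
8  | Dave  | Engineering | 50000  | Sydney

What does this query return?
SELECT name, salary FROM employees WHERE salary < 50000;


Filtering: salary < 50000
Matching: 1 rows

1 rows:
Karen, 30000


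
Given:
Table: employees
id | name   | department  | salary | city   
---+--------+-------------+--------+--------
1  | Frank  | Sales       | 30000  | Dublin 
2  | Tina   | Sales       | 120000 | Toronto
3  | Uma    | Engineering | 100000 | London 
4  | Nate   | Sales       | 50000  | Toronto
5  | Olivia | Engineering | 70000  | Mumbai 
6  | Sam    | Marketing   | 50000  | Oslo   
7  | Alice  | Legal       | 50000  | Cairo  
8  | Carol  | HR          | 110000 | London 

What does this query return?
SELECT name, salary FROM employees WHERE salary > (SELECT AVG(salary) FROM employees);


Subquery: AVG(salary) = 72500.0
Filtering: salary > 72500.0
  Tina (120000) -> MATCH
  Uma (100000) -> MATCH
  Carol (110000) -> MATCH


3 rows:
Tina, 120000
Uma, 100000
Carol, 110000


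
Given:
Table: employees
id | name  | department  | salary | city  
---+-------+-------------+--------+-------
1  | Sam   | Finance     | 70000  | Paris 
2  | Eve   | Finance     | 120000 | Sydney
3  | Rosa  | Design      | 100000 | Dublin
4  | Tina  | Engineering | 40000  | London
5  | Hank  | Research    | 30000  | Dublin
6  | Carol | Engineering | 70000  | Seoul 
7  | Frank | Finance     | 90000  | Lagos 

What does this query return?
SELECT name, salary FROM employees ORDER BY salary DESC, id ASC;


Sorting by salary DESC, then id ASC for ties

7 rows:
Eve, 120000
Rosa, 100000
Frank, 90000
Sam, 70000
Carol, 70000
Tina, 40000
Hank, 30000


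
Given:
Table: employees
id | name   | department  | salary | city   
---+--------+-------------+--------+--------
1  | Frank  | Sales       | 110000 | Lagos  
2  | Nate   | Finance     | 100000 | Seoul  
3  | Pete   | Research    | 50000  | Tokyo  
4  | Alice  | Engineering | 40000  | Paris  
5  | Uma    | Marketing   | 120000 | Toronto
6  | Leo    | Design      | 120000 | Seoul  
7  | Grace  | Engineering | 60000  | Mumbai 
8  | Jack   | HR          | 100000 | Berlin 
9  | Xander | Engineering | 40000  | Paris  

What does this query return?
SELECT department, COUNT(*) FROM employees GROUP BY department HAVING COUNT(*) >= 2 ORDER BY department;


Groups with count >= 2:
  Engineering: 3 -> PASS
  Design: 1 -> filtered out
  Finance: 1 -> filtered out
  HR: 1 -> filtered out
  Marketing: 1 -> filtered out
  Research: 1 -> filtered out
  Sales: 1 -> filtered out


1 groups:
Engineering, 3


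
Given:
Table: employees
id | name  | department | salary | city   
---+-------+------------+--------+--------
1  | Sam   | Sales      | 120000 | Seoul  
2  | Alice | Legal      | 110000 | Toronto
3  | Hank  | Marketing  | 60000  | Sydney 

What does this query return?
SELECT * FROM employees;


SELECT * returns all 3 rows with all columns

3 rows:
1, Sam, Sales, 120000, Seoul
2, Alice, Legal, 110000, Toronto
3, Hank, Marketing, 60000, Sydney


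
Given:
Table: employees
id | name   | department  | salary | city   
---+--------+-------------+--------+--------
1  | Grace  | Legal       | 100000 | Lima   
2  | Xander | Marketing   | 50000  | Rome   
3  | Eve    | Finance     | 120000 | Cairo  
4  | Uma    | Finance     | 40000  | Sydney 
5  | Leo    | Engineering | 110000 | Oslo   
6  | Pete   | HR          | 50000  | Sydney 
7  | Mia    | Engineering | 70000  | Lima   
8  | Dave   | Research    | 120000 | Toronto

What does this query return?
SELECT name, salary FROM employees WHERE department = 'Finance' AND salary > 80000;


Filtering: department = 'Finance' AND salary > 80000
Matching: 1 rows

1 rows:
Eve, 120000


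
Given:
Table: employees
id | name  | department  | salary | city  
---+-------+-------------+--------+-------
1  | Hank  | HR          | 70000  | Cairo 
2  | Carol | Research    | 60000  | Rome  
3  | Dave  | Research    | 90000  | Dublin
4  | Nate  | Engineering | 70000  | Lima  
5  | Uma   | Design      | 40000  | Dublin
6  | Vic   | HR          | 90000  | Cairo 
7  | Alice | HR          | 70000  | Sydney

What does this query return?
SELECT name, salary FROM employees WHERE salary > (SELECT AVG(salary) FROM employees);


Subquery: AVG(salary) = 70000.0
Filtering: salary > 70000.0
  Dave (90000) -> MATCH
  Vic (90000) -> MATCH


2 rows:
Dave, 90000
Vic, 90000


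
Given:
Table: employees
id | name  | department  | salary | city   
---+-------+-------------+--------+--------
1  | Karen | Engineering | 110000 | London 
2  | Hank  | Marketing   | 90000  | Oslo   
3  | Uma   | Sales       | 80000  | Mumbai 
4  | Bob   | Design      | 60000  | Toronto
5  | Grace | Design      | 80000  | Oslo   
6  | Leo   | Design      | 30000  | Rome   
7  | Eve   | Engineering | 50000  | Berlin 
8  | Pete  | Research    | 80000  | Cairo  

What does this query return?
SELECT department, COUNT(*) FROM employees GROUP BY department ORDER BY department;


Assigning each row to its department group:
  Karen -> Engineering
  Hank -> Marketing
  Uma -> Sales
  Bob -> Design
  Grace -> Design
  Leo -> Design
  Eve -> Engineering
  Pete -> Research


5 groups:
Design, 3
Engineering, 2
Marketing, 1
Research, 1
Sales, 1


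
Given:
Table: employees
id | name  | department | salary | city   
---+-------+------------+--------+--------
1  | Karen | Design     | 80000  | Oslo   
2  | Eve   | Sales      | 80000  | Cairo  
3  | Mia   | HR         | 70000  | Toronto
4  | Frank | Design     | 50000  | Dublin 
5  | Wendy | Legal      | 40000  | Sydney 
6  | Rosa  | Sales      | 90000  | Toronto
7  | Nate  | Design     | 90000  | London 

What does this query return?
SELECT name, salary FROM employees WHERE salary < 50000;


Filtering: salary < 50000
Matching: 1 rows

1 rows:
Wendy, 40000


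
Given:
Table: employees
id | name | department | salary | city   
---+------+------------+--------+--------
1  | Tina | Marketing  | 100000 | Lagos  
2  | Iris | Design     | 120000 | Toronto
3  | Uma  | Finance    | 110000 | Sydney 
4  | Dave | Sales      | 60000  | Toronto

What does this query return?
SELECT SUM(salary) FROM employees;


SUM(salary) = 100000 + 120000 + 110000 + 60000 = 390000

390000


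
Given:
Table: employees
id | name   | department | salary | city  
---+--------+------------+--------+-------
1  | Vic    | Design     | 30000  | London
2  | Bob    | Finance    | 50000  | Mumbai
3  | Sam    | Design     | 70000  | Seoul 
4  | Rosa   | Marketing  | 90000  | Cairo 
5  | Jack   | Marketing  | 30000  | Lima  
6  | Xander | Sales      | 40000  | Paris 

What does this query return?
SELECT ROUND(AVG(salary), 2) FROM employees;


SUM(salary) = 310000
COUNT = 6
ROUND(AVG, 2) = ROUND(310000 / 6, 2) = 51666.67

51666.67


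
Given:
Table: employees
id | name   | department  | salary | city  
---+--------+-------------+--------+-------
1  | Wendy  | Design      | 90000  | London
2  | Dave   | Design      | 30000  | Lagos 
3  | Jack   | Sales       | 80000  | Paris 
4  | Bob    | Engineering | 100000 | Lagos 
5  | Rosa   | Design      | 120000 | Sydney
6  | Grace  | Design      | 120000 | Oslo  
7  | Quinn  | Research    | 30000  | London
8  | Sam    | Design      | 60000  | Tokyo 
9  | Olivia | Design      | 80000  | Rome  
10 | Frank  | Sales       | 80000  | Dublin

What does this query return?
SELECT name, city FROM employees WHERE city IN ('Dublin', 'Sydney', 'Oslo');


Filtering: city IN ('Dublin', 'Sydney', 'Oslo')
Matching: 3 rows

3 rows:
Rosa, Sydney
Grace, Oslo
Frank, Dublin


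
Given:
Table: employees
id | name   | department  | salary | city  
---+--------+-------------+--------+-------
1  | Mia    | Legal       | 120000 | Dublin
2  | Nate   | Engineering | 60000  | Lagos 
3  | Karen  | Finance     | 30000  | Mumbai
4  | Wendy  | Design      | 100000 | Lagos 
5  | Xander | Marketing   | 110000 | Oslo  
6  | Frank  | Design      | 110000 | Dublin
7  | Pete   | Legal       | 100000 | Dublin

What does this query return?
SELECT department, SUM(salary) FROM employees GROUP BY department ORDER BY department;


Summing salary within each department:
  Design: 100000 + 110000 = 210000
  Engineering: 60000 = 60000
  Finance: 30000 = 30000
  Legal: 120000 + 100000 = 220000
  Marketing: 110000 = 110000


5 groups:
Design, 210000
Engineering, 60000
Finance, 30000
Legal, 220000
Marketing, 110000


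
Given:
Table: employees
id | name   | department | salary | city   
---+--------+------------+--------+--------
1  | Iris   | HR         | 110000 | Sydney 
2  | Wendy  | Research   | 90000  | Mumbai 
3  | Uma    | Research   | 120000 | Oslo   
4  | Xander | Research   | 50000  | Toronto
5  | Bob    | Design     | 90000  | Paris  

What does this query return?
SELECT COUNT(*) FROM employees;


COUNT(*) counts all rows

5


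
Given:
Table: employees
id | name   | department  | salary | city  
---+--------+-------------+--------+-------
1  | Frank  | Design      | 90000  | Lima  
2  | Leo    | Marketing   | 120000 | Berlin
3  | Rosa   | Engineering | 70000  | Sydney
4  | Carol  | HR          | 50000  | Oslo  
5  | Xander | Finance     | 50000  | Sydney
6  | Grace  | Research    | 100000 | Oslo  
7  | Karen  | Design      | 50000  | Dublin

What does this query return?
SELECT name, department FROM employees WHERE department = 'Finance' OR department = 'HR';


Filtering: department = 'Finance' OR 'HR'
Matching: 2 rows

2 rows:
Carol, HR
Xander, Finance


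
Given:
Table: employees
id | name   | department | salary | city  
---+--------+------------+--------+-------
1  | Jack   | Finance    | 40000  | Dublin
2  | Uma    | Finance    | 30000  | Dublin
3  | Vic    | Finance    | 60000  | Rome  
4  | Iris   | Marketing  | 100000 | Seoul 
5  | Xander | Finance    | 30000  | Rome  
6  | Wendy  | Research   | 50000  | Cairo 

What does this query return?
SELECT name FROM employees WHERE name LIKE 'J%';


LIKE 'J%' matches names starting with 'J'
Matching: 1

1 rows:
Jack


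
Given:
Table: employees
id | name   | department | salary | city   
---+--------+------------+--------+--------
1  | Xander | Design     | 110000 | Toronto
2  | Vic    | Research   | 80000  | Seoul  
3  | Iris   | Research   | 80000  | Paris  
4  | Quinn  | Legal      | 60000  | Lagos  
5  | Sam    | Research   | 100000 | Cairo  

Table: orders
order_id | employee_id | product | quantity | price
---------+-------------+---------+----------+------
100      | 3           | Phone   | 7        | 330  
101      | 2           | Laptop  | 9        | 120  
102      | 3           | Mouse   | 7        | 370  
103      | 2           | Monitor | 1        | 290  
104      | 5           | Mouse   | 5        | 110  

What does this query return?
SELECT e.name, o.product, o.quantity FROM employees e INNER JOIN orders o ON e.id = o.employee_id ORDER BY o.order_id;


Joining employees.id = orders.employee_id:
  employee Iris (id=3) -> order Phone
  employee Vic (id=2) -> order Laptop
  employee Iris (id=3) -> order Mouse
  employee Vic (id=2) -> order Monitor
  employee Sam (id=5) -> order Mouse


5 rows:
Iris, Phone, 7
Vic, Laptop, 9
Iris, Mouse, 7
Vic, Monitor, 1
Sam, Mouse, 5


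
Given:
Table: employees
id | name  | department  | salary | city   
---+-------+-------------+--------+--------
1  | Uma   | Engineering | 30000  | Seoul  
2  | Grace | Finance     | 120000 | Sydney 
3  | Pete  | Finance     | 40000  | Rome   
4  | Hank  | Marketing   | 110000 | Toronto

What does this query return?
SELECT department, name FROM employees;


Projecting columns: department, name

4 rows:
Engineering, Uma
Finance, Grace
Finance, Pete
Marketing, Hank


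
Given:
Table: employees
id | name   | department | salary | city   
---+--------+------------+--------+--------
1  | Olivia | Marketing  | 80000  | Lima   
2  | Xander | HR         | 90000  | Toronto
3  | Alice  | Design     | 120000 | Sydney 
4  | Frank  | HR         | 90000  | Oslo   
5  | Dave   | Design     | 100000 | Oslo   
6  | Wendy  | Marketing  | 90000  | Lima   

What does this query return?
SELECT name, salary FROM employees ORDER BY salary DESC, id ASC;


Sorting by salary DESC, then id ASC for ties

6 rows:
Alice, 120000
Dave, 100000
Xander, 90000
Frank, 90000
Wendy, 90000
Olivia, 80000


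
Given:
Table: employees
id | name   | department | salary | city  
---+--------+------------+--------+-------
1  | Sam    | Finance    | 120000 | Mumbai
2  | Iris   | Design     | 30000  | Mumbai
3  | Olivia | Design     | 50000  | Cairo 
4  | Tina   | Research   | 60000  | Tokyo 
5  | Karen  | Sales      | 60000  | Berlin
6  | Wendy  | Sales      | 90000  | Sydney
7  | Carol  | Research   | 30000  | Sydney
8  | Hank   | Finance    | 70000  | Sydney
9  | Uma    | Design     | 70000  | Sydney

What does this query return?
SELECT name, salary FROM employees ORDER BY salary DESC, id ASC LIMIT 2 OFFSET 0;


Sort by salary DESC (id ASC tiebreak), then skip 0 and take 2
Rows 1 through 2

2 rows:
Sam, 120000
Wendy, 90000


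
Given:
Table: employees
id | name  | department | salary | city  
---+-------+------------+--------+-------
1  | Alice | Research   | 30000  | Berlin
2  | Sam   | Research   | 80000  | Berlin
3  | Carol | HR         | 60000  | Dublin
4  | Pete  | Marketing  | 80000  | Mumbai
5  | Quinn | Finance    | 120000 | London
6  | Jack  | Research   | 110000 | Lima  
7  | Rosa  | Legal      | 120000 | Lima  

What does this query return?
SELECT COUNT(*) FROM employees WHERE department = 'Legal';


Counting rows where department = 'Legal'
  Rosa -> MATCH


1


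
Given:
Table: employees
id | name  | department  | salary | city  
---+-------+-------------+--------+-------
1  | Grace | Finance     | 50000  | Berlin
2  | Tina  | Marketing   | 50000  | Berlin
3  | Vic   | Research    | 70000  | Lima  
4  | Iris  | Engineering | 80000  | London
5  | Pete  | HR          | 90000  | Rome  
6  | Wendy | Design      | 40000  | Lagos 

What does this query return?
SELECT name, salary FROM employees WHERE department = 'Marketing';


Filtering: department = 'Marketing'
Matching rows: 1

1 rows:
Tina, 50000
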